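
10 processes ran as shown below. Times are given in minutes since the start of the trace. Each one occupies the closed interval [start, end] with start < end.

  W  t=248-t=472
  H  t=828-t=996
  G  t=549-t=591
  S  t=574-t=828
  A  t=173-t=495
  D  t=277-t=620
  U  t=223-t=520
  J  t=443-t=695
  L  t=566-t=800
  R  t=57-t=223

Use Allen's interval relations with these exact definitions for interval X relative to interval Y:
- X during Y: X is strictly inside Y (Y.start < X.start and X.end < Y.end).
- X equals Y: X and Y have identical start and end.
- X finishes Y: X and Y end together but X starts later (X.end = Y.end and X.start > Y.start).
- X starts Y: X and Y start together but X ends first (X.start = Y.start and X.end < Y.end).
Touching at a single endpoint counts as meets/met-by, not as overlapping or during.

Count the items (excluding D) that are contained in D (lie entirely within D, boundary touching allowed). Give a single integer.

1

Target D = [t=277, t=620].
A [t=173, t=495] → overlaps → no.
G [t=549, t=591] → during → counts.
H [t=828, t=996] → after → no.
J [t=443, t=695] → overlapped-by → no.
L [t=566, t=800] → overlapped-by → no.
R [t=57, t=223] → before → no.
S [t=574, t=828] → overlapped-by → no.
U [t=223, t=520] → overlaps → no.
W [t=248, t=472] → overlaps → no.
Total: 1.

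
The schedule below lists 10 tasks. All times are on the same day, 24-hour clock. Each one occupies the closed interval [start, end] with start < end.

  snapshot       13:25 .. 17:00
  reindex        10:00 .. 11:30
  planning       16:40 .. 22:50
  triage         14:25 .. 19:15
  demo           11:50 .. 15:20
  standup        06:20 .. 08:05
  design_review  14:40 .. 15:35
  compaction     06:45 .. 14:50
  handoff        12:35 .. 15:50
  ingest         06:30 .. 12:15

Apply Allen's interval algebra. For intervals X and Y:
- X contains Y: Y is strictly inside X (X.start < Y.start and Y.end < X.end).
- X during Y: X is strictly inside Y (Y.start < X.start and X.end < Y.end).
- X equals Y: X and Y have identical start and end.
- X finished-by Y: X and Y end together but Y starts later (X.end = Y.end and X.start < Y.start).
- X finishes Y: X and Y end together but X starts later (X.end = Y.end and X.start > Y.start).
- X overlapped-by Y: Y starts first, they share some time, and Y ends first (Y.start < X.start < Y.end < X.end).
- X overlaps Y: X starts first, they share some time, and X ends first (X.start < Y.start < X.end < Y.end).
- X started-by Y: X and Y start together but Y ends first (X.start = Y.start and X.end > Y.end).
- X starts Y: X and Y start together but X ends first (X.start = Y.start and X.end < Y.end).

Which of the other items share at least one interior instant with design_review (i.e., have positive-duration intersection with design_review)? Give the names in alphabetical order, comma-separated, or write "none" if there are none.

Target design_review = [14:40, 15:35].
compaction [06:45, 14:50] → overlaps → yes.
demo [11:50, 15:20] → overlaps → yes.
handoff [12:35, 15:50] → contains → yes.
ingest [06:30, 12:15] → before → no.
planning [16:40, 22:50] → after → no.
reindex [10:00, 11:30] → before → no.
snapshot [13:25, 17:00] → contains → yes.
standup [06:20, 08:05] → before → no.
triage [14:25, 19:15] → contains → yes.
Result: compaction, demo, handoff, snapshot, triage.

compaction, demo, handoff, snapshot, triage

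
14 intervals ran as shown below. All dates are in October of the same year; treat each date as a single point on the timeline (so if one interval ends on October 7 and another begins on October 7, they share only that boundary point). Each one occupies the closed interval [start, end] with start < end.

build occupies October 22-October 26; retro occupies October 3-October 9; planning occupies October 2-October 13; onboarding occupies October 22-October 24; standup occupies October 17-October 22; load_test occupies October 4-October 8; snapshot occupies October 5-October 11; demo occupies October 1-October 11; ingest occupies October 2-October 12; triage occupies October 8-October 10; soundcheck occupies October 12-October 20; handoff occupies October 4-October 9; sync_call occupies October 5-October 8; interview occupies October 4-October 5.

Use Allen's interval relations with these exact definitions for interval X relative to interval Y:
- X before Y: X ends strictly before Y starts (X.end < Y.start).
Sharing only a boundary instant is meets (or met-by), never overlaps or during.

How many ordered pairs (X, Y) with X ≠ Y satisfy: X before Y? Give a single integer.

Checking all 182 ordered pairs for relation 'before'; matching pairs in alphabetical order:
(demo, build): demo before build ✓
(demo, onboarding): demo before onboarding ✓
(demo, soundcheck): demo before soundcheck ✓
(demo, standup): demo before standup ✓
(handoff, build): handoff before build ✓
(handoff, onboarding): handoff before onboarding ✓
(handoff, soundcheck): handoff before soundcheck ✓
(handoff, standup): handoff before standup ✓
(ingest, build): ingest before build ✓
(ingest, onboarding): ingest before onboarding ✓
(ingest, standup): ingest before standup ✓
(interview, build): interview before build ✓
(interview, onboarding): interview before onboarding ✓
(interview, soundcheck): interview before soundcheck ✓
(interview, standup): interview before standup ✓
(interview, triage): interview before triage ✓
(load_test, build): load_test before build ✓
(load_test, onboarding): load_test before onboarding ✓
(load_test, soundcheck): load_test before soundcheck ✓
(load_test, standup): load_test before standup ✓
(planning, build): planning before build ✓
(planning, onboarding): planning before onboarding ✓
(planning, standup): planning before standup ✓
(retro, build): retro before build ✓
... plus 17 further pairs not listed.
Count: 41.

41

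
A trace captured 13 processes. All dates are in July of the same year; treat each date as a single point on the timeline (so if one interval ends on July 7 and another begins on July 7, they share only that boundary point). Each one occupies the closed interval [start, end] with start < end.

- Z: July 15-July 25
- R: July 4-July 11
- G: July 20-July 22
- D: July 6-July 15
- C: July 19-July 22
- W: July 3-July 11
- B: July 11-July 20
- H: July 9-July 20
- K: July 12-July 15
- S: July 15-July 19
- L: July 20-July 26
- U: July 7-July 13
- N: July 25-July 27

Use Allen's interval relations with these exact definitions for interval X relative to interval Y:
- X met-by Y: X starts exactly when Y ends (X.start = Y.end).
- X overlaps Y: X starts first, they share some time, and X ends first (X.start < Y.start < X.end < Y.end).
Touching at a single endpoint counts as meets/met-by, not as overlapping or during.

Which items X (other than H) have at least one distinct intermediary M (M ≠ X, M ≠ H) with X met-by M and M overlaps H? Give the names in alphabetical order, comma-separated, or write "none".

Target H = [July 9, July 20].
Intermediaries M with M overlaps H: D, R, U, W.
Via D — items with X met-by D: S, Z.
Via R — items with X met-by R: B.
Via U — items with X met-by U: none.
Via W — items with X met-by W: B.
Union: B, S, Z.

B, S, Z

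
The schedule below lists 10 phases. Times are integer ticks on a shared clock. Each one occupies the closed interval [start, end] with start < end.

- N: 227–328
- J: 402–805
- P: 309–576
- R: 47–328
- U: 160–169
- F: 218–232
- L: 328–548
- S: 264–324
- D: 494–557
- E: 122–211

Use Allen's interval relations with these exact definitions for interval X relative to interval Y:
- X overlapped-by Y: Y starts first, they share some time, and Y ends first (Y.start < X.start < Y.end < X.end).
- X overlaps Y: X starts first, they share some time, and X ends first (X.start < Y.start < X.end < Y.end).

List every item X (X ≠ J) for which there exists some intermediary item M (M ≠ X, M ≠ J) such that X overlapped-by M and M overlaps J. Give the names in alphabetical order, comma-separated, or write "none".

D

Target J = [402, 805].
Intermediaries M with M overlaps J: L, P.
Via L — items with X overlapped-by L: D.
Via P — items with X overlapped-by P: none.
Union: D.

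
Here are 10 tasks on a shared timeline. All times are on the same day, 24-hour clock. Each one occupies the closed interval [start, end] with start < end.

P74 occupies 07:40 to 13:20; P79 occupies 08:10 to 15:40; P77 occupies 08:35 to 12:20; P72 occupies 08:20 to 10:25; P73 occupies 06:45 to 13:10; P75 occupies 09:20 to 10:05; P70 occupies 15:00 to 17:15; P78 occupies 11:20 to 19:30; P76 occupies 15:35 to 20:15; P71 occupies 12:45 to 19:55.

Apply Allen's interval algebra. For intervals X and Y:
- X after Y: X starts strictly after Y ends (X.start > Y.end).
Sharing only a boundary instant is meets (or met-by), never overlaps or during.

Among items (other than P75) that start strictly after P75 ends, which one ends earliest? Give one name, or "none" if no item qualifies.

Target P75 = [09:20, 10:05].
P70 [15:00, 17:15] → after → candidate.
P71 [12:45, 19:55] → after → candidate.
P72 [08:20, 10:25] → contains → excluded.
P73 [06:45, 13:10] → contains → excluded.
P74 [07:40, 13:20] → contains → excluded.
P76 [15:35, 20:15] → after → candidate.
P77 [08:35, 12:20] → contains → excluded.
P78 [11:20, 19:30] → after → candidate.
P79 [08:10, 15:40] → contains → excluded.
Among candidates, earliest end is 17:15 → P70.

P70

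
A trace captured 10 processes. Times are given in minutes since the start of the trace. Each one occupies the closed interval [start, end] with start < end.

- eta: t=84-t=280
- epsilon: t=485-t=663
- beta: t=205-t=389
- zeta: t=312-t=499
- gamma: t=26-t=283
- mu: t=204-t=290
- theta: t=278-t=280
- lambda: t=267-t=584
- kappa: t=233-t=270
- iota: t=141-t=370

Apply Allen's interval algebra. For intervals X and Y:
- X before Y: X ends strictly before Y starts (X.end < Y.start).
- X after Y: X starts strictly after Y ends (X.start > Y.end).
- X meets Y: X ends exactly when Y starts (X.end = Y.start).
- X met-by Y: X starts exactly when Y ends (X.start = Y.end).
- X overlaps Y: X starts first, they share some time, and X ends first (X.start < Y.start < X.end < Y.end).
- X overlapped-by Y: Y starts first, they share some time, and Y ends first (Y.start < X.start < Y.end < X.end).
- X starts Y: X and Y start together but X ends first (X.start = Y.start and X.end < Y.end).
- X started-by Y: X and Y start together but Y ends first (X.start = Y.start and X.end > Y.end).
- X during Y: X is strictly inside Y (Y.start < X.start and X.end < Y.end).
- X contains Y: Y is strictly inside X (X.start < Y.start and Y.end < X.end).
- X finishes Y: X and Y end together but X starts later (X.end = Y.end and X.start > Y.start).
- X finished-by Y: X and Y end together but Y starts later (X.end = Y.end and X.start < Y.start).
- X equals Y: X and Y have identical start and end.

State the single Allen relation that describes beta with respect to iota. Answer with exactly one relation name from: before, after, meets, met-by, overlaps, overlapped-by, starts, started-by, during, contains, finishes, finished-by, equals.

beta = [t=205, t=389]; iota = [t=141, t=370].
Compare endpoints: beta.start > iota.start, beta.start < iota.end, beta.end > iota.start, beta.end > iota.end.
That pattern is 'overlapped-by'.

overlapped-by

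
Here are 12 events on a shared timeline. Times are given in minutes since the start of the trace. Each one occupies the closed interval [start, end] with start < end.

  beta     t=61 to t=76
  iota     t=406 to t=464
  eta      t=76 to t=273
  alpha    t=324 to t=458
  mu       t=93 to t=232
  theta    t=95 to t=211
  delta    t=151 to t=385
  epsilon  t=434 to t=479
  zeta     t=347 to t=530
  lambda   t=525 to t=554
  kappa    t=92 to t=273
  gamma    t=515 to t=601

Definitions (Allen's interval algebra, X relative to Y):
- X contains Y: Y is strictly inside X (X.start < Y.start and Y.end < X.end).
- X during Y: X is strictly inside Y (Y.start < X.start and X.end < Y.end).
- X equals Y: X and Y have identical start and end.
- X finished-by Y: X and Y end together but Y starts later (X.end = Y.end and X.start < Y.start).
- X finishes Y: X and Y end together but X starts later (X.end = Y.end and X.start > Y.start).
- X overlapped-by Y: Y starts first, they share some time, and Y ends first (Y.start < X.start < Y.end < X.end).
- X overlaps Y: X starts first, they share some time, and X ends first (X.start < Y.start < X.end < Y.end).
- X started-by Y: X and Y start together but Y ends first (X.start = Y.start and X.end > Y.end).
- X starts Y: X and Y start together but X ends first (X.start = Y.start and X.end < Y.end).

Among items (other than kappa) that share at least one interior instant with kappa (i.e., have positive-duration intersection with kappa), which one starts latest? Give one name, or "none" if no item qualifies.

delta

Target kappa = [t=92, t=273].
alpha [t=324, t=458] → after → excluded.
beta [t=61, t=76] → before → excluded.
delta [t=151, t=385] → overlapped-by → candidate.
epsilon [t=434, t=479] → after → excluded.
eta [t=76, t=273] → finished-by → candidate.
gamma [t=515, t=601] → after → excluded.
iota [t=406, t=464] → after → excluded.
lambda [t=525, t=554] → after → excluded.
mu [t=93, t=232] → during → candidate.
theta [t=95, t=211] → during → candidate.
zeta [t=347, t=530] → after → excluded.
Among candidates, latest start is t=151 → delta.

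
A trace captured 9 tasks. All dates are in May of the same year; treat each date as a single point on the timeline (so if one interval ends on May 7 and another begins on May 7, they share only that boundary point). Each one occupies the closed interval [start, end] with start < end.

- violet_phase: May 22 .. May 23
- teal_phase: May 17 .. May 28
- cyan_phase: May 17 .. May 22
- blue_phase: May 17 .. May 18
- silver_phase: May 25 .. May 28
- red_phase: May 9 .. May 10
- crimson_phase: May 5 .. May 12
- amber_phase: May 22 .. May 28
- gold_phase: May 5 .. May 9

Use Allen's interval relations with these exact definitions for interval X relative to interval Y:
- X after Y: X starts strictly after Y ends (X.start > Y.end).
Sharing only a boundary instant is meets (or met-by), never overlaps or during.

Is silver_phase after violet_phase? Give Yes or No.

silver_phase = [May 25, May 28], violet_phase = [May 22, May 23].
Actual relation of silver_phase to violet_phase: after.
Asked whether 'after' holds → Yes.

Yes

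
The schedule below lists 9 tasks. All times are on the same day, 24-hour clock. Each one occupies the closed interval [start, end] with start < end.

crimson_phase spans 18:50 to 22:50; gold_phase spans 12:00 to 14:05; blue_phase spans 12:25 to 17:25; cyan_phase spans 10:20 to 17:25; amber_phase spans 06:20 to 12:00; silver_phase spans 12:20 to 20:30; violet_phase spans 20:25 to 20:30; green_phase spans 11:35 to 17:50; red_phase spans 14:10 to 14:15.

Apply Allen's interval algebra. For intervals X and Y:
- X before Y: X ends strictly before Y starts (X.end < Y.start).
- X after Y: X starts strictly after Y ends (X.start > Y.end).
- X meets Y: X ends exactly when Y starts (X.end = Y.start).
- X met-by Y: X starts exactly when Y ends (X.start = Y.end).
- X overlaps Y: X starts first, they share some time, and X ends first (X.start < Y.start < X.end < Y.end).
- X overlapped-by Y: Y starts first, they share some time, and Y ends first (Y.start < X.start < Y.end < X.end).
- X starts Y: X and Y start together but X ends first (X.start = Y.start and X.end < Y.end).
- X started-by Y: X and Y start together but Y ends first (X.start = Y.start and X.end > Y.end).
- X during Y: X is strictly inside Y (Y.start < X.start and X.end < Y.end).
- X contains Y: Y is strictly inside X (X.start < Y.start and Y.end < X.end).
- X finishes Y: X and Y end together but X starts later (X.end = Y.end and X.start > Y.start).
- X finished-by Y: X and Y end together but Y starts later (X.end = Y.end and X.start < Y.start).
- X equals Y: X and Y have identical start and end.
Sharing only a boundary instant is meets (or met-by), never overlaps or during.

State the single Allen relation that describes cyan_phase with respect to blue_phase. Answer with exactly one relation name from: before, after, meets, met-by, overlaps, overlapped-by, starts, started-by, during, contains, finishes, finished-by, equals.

finished-by

cyan_phase = [10:20, 17:25]; blue_phase = [12:25, 17:25].
Compare endpoints: cyan_phase.start < blue_phase.start, cyan_phase.start < blue_phase.end, cyan_phase.end > blue_phase.start, cyan_phase.end = blue_phase.end.
That pattern is 'finished-by'.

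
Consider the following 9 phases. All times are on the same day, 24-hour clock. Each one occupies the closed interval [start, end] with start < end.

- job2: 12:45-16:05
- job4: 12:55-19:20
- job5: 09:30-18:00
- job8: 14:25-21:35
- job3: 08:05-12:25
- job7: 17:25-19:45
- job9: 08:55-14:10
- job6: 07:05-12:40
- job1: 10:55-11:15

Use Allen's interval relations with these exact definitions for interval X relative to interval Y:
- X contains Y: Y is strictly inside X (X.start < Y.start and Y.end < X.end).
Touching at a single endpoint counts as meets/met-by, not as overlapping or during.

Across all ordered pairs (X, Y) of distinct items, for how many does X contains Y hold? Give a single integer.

Checking all 72 ordered pairs for relation 'contains'; matching pairs in alphabetical order:
(job3, job1): job3 contains job1 ✓
(job5, job1): job5 contains job1 ✓
(job5, job2): job5 contains job2 ✓
(job6, job1): job6 contains job1 ✓
(job6, job3): job6 contains job3 ✓
(job8, job7): job8 contains job7 ✓
(job9, job1): job9 contains job1 ✓
Count: 7.

7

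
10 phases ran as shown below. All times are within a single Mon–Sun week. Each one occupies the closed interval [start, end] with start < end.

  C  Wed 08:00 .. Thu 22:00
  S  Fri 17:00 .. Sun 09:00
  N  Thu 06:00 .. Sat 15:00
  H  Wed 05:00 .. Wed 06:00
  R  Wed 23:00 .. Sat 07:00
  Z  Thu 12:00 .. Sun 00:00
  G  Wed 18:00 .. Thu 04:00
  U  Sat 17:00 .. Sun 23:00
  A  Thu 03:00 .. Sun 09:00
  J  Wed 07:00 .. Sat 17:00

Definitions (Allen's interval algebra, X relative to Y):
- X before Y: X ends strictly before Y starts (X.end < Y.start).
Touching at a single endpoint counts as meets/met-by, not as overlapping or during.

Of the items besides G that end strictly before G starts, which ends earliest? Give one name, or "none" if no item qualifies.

H

Target G = [Wed 18:00, Thu 04:00].
A [Thu 03:00, Sun 09:00] → overlapped-by → excluded.
C [Wed 08:00, Thu 22:00] → contains → excluded.
H [Wed 05:00, Wed 06:00] → before → candidate.
J [Wed 07:00, Sat 17:00] → contains → excluded.
N [Thu 06:00, Sat 15:00] → after → excluded.
R [Wed 23:00, Sat 07:00] → overlapped-by → excluded.
S [Fri 17:00, Sun 09:00] → after → excluded.
U [Sat 17:00, Sun 23:00] → after → excluded.
Z [Thu 12:00, Sun 00:00] → after → excluded.
Among candidates, earliest end is Wed 06:00 → H.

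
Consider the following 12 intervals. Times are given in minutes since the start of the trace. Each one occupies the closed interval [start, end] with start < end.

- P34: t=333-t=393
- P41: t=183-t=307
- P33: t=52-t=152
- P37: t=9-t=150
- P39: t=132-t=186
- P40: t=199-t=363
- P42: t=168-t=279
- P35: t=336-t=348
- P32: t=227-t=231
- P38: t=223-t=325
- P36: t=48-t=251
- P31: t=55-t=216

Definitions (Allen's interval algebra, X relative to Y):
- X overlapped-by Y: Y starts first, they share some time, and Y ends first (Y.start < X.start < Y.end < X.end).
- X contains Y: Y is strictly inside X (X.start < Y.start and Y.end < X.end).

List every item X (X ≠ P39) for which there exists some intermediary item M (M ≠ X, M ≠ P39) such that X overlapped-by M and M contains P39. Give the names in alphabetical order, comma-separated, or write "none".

P38, P40, P41, P42

Target P39 = [t=132, t=186].
Intermediaries M with M contains P39: P31, P36.
Via P31 — items with X overlapped-by P31: P40, P41, P42.
Via P36 — items with X overlapped-by P36: P38, P40, P41, P42.
Union: P38, P40, P41, P42.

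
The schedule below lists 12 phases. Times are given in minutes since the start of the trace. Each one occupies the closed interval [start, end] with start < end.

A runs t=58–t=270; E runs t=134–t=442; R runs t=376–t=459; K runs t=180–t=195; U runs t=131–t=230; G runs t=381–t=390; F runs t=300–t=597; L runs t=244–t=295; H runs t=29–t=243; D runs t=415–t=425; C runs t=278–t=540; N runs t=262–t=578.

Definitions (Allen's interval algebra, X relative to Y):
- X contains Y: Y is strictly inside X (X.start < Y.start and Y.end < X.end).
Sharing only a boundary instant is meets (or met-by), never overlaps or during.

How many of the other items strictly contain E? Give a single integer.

0

Target E = [t=134, t=442].
A [t=58, t=270] → overlaps → no.
C [t=278, t=540] → overlapped-by → no.
D [t=415, t=425] → during → no.
F [t=300, t=597] → overlapped-by → no.
G [t=381, t=390] → during → no.
H [t=29, t=243] → overlaps → no.
K [t=180, t=195] → during → no.
L [t=244, t=295] → during → no.
N [t=262, t=578] → overlapped-by → no.
R [t=376, t=459] → overlapped-by → no.
U [t=131, t=230] → overlaps → no.
Total: 0.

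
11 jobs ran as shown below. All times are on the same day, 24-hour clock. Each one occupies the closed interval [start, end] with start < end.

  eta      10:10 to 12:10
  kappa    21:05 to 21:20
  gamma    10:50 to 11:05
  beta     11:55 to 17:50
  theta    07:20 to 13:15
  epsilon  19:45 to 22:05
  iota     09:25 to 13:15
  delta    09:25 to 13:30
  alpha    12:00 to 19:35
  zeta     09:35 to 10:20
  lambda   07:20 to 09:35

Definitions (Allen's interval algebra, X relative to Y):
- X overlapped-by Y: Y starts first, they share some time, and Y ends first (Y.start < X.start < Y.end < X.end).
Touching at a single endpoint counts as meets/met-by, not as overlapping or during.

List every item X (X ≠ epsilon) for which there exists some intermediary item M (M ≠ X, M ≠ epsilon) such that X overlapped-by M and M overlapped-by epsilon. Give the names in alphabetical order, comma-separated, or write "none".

none

Target epsilon = [19:45, 22:05].
Intermediaries M with M overlapped-by epsilon: none.
Union: none.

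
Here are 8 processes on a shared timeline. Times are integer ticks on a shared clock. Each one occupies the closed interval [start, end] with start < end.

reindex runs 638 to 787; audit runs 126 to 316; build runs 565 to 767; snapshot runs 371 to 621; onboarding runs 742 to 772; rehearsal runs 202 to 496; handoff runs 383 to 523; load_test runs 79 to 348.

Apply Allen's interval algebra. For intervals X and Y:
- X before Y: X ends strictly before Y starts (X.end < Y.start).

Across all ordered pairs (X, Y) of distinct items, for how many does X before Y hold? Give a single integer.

18

Checking all 56 ordered pairs for relation 'before'; matching pairs in alphabetical order:
(audit, build): audit before build ✓
(audit, handoff): audit before handoff ✓
(audit, onboarding): audit before onboarding ✓
(audit, reindex): audit before reindex ✓
(audit, snapshot): audit before snapshot ✓
(handoff, build): handoff before build ✓
(handoff, onboarding): handoff before onboarding ✓
(handoff, reindex): handoff before reindex ✓
(load_test, build): load_test before build ✓
(load_test, handoff): load_test before handoff ✓
(load_test, onboarding): load_test before onboarding ✓
(load_test, reindex): load_test before reindex ✓
(load_test, snapshot): load_test before snapshot ✓
(rehearsal, build): rehearsal before build ✓
(rehearsal, onboarding): rehearsal before onboarding ✓
(rehearsal, reindex): rehearsal before reindex ✓
(snapshot, onboarding): snapshot before onboarding ✓
(snapshot, reindex): snapshot before reindex ✓
Count: 18.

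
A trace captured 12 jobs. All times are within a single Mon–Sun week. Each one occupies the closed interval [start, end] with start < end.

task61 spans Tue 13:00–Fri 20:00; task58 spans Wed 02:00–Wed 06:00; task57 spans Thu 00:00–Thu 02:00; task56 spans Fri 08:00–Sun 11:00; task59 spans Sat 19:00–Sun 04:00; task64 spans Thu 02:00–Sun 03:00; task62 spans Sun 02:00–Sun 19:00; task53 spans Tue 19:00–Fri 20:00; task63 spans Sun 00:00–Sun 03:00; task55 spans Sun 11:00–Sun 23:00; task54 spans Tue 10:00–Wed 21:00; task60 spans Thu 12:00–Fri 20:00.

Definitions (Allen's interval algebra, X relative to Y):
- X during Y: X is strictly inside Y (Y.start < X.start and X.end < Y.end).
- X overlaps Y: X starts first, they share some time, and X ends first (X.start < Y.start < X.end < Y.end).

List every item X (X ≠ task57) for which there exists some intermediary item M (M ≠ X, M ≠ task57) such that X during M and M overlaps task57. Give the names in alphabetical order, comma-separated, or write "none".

Target task57 = [Thu 00:00, Thu 02:00].
Intermediaries M with M overlaps task57: none.
Union: none.

none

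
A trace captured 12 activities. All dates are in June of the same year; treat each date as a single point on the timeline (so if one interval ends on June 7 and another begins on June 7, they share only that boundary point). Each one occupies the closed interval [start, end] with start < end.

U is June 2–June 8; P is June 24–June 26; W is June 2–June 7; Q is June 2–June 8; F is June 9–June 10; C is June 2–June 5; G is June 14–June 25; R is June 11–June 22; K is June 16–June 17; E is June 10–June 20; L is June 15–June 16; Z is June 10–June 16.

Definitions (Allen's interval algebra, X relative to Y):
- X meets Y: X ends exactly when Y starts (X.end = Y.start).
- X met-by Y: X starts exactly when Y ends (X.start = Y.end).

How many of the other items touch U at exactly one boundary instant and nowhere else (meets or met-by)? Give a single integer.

0

Target U = [June 2, June 8].
C [June 2, June 5] → starts → no.
E [June 10, June 20] → after → no.
F [June 9, June 10] → after → no.
G [June 14, June 25] → after → no.
K [June 16, June 17] → after → no.
L [June 15, June 16] → after → no.
P [June 24, June 26] → after → no.
Q [June 2, June 8] → equals → no.
R [June 11, June 22] → after → no.
W [June 2, June 7] → starts → no.
Z [June 10, June 16] → after → no.
Total: 0.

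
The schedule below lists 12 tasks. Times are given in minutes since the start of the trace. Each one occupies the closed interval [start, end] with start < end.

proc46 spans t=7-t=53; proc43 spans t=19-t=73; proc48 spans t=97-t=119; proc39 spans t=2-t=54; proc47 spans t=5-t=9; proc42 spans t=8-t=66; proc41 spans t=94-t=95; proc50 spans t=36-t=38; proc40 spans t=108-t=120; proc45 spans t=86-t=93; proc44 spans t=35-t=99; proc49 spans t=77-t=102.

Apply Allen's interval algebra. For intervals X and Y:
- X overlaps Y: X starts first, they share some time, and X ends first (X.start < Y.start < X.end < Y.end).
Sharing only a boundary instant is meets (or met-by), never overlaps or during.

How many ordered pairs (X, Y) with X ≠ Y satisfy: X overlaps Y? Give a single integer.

Checking all 132 ordered pairs for relation 'overlaps'; matching pairs in alphabetical order:
(proc39, proc42): proc39 overlaps proc42 ✓
(proc39, proc43): proc39 overlaps proc43 ✓
(proc39, proc44): proc39 overlaps proc44 ✓
(proc42, proc43): proc42 overlaps proc43 ✓
(proc42, proc44): proc42 overlaps proc44 ✓
(proc43, proc44): proc43 overlaps proc44 ✓
(proc44, proc48): proc44 overlaps proc48 ✓
(proc44, proc49): proc44 overlaps proc49 ✓
(proc46, proc42): proc46 overlaps proc42 ✓
(proc46, proc43): proc46 overlaps proc43 ✓
(proc46, proc44): proc46 overlaps proc44 ✓
(proc47, proc42): proc47 overlaps proc42 ✓
(proc47, proc46): proc47 overlaps proc46 ✓
(proc48, proc40): proc48 overlaps proc40 ✓
(proc49, proc48): proc49 overlaps proc48 ✓
Count: 15.

15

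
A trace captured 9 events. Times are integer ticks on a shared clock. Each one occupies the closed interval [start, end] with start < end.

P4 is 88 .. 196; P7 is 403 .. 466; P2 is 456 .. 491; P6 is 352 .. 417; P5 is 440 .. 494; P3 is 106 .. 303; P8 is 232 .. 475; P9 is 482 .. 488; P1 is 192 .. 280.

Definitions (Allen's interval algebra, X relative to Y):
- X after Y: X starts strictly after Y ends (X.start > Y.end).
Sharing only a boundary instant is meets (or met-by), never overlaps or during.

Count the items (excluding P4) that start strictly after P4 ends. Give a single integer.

6

Target P4 = [88, 196].
P1 [192, 280] → overlapped-by → no.
P2 [456, 491] → after → counts.
P3 [106, 303] → overlapped-by → no.
P5 [440, 494] → after → counts.
P6 [352, 417] → after → counts.
P7 [403, 466] → after → counts.
P8 [232, 475] → after → counts.
P9 [482, 488] → after → counts.
Total: 6.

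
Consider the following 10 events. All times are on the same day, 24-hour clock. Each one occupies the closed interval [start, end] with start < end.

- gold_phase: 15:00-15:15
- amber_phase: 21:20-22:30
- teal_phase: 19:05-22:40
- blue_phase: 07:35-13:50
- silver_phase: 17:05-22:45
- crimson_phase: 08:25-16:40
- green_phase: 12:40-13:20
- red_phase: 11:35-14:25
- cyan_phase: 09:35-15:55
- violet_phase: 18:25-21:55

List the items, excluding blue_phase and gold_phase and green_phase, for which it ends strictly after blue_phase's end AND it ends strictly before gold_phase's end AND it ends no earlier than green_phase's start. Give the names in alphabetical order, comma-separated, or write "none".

red_phase

Conditions: its end is strictly after blue_phase's end (X.end > 13:50) AND its end is strictly before gold_phase's end (X.end < 15:15) AND its end is no earlier than green_phase's start (X.end >= 12:40).
amber_phase: end 22:30 > 13:50? ✓; end 22:30 < 15:15? ✗; end 22:30 >= 12:40? ✓ → no.
crimson_phase: end 16:40 > 13:50? ✓; end 16:40 < 15:15? ✗; end 16:40 >= 12:40? ✓ → no.
cyan_phase: end 15:55 > 13:50? ✓; end 15:55 < 15:15? ✗; end 15:55 >= 12:40? ✓ → no.
red_phase: end 14:25 > 13:50? ✓; end 14:25 < 15:15? ✓; end 14:25 >= 12:40? ✓ → yes.
silver_phase: end 22:45 > 13:50? ✓; end 22:45 < 15:15? ✗; end 22:45 >= 12:40? ✓ → no.
teal_phase: end 22:40 > 13:50? ✓; end 22:40 < 15:15? ✗; end 22:40 >= 12:40? ✓ → no.
violet_phase: end 21:55 > 13:50? ✓; end 21:55 < 15:15? ✗; end 21:55 >= 12:40? ✓ → no.
Result: red_phase.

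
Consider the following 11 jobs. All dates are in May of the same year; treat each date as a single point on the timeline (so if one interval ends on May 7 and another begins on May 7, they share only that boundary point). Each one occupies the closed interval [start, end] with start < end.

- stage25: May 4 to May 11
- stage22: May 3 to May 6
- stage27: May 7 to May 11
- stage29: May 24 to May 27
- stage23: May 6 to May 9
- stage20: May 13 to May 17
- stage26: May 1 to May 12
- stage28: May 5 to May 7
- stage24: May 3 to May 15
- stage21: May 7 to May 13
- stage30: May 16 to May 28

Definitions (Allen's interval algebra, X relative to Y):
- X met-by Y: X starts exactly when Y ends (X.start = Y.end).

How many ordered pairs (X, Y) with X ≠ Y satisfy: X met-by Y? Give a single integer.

Checking all 110 ordered pairs for relation 'met-by'; matching pairs in alphabetical order:
(stage20, stage21): stage20 met-by stage21 ✓
(stage21, stage28): stage21 met-by stage28 ✓
(stage23, stage22): stage23 met-by stage22 ✓
(stage27, stage28): stage27 met-by stage28 ✓
Count: 4.

4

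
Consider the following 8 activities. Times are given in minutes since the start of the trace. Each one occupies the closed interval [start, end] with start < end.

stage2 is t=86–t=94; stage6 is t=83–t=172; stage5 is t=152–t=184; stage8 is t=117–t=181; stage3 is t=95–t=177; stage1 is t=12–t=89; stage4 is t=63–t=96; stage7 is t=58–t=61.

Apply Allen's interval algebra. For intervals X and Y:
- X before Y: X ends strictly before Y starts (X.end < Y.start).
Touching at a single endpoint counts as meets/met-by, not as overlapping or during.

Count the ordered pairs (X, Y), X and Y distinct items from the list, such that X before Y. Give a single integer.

Checking all 56 ordered pairs for relation 'before'; matching pairs in alphabetical order:
(stage1, stage3): stage1 before stage3 ✓
(stage1, stage5): stage1 before stage5 ✓
(stage1, stage8): stage1 before stage8 ✓
(stage2, stage3): stage2 before stage3 ✓
(stage2, stage5): stage2 before stage5 ✓
(stage2, stage8): stage2 before stage8 ✓
(stage4, stage5): stage4 before stage5 ✓
(stage4, stage8): stage4 before stage8 ✓
(stage7, stage2): stage7 before stage2 ✓
(stage7, stage3): stage7 before stage3 ✓
(stage7, stage4): stage7 before stage4 ✓
(stage7, stage5): stage7 before stage5 ✓
(stage7, stage6): stage7 before stage6 ✓
(stage7, stage8): stage7 before stage8 ✓
Count: 14.

14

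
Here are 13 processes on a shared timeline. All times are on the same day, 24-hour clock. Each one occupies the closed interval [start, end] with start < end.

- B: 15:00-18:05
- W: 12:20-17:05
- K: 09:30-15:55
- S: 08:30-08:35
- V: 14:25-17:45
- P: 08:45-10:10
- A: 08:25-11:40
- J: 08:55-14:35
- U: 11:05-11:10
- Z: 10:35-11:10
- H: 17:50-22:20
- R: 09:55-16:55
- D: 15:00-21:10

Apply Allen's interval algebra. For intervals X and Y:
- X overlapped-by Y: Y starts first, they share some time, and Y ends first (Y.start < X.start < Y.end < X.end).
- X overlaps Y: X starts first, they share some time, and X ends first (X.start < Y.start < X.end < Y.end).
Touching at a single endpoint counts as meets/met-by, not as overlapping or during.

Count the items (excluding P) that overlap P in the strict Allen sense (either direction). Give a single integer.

3

Target P = [08:45, 10:10].
A [08:25, 11:40] → contains → no.
B [15:00, 18:05] → after → no.
D [15:00, 21:10] → after → no.
H [17:50, 22:20] → after → no.
J [08:55, 14:35] → overlapped-by → counts.
K [09:30, 15:55] → overlapped-by → counts.
R [09:55, 16:55] → overlapped-by → counts.
S [08:30, 08:35] → before → no.
U [11:05, 11:10] → after → no.
V [14:25, 17:45] → after → no.
W [12:20, 17:05] → after → no.
Z [10:35, 11:10] → after → no.
Total: 3.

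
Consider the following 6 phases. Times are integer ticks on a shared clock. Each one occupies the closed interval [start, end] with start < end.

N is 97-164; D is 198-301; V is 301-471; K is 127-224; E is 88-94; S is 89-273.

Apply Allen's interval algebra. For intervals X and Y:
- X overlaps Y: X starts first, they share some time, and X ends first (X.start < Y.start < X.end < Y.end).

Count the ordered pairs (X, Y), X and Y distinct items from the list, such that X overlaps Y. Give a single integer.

Checking all 30 ordered pairs for relation 'overlaps'; matching pairs in alphabetical order:
(E, S): E overlaps S ✓
(K, D): K overlaps D ✓
(N, K): N overlaps K ✓
(S, D): S overlaps D ✓
Count: 4.

4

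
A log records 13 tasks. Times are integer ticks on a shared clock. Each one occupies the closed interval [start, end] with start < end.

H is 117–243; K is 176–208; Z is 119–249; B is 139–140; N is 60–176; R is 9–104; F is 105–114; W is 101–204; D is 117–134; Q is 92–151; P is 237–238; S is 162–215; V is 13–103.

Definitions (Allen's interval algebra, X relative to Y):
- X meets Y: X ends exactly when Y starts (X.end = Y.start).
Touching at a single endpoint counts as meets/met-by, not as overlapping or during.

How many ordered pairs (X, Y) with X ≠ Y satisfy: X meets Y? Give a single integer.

Checking all 156 ordered pairs for relation 'meets'; matching pairs in alphabetical order:
(N, K): N meets K ✓
Count: 1.

1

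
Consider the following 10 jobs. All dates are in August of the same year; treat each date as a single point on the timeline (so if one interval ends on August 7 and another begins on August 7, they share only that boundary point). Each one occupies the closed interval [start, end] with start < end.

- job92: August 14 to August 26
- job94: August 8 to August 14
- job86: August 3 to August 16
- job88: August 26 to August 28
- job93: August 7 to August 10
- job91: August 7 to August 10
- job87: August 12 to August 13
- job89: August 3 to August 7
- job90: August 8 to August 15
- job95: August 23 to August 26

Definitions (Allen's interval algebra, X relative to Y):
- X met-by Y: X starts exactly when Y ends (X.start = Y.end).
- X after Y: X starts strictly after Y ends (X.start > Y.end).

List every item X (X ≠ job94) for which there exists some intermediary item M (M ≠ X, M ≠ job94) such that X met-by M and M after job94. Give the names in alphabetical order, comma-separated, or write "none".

Target job94 = [August 8, August 14].
Intermediaries M with M after job94: job88, job95.
Via job88 — items with X met-by job88: none.
Via job95 — items with X met-by job95: job88.
Union: job88.

job88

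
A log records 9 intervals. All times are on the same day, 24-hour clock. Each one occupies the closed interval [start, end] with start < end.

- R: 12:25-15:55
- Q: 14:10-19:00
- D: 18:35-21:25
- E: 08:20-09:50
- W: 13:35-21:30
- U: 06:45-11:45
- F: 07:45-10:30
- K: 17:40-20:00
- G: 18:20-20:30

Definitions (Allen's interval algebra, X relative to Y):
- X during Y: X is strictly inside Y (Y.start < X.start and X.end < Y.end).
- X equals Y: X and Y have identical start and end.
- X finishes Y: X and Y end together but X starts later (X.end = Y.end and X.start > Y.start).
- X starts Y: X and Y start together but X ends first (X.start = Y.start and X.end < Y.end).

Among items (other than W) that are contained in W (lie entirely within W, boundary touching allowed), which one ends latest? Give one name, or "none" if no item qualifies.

Target W = [13:35, 21:30].
D [18:35, 21:25] → during → candidate.
E [08:20, 09:50] → before → excluded.
F [07:45, 10:30] → before → excluded.
G [18:20, 20:30] → during → candidate.
K [17:40, 20:00] → during → candidate.
Q [14:10, 19:00] → during → candidate.
R [12:25, 15:55] → overlaps → excluded.
U [06:45, 11:45] → before → excluded.
Among candidates, latest end is 21:25 → D.

D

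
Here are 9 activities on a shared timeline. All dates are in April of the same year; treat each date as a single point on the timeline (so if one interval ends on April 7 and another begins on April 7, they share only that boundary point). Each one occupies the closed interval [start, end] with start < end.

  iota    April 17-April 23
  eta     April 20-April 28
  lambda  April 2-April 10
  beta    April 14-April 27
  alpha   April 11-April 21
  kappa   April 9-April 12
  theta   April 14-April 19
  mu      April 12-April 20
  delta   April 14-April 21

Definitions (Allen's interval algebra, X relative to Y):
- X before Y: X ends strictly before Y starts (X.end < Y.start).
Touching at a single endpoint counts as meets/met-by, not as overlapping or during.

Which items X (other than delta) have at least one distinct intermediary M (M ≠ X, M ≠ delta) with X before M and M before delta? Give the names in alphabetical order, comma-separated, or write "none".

none

Target delta = [April 14, April 21].
Intermediaries M with M before delta: kappa, lambda.
Via kappa — items with X before kappa: none.
Via lambda — items with X before lambda: none.
Union: none.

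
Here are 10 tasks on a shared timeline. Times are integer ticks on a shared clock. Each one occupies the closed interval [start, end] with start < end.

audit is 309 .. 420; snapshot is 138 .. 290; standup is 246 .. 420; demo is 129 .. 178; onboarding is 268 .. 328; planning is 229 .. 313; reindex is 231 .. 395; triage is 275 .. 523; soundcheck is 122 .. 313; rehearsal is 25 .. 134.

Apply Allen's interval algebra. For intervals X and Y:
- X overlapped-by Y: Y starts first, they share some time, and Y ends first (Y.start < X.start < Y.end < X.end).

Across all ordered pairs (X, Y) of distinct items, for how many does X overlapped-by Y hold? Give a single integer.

24

Checking all 90 ordered pairs for relation 'overlapped-by'; matching pairs in alphabetical order:
(audit, onboarding): audit overlapped-by onboarding ✓
(audit, planning): audit overlapped-by planning ✓
(audit, reindex): audit overlapped-by reindex ✓
(audit, soundcheck): audit overlapped-by soundcheck ✓
(demo, rehearsal): demo overlapped-by rehearsal ✓
(onboarding, planning): onboarding overlapped-by planning ✓
(onboarding, snapshot): onboarding overlapped-by snapshot ✓
(onboarding, soundcheck): onboarding overlapped-by soundcheck ✓
(planning, snapshot): planning overlapped-by snapshot ✓
(reindex, planning): reindex overlapped-by planning ✓
(reindex, snapshot): reindex overlapped-by snapshot ✓
(reindex, soundcheck): reindex overlapped-by soundcheck ✓
(snapshot, demo): snapshot overlapped-by demo ✓
(soundcheck, rehearsal): soundcheck overlapped-by rehearsal ✓
(standup, planning): standup overlapped-by planning ✓
(standup, reindex): standup overlapped-by reindex ✓
(standup, snapshot): standup overlapped-by snapshot ✓
(standup, soundcheck): standup overlapped-by soundcheck ✓
(triage, onboarding): triage overlapped-by onboarding ✓
(triage, planning): triage overlapped-by planning ✓
(triage, reindex): triage overlapped-by reindex ✓
(triage, snapshot): triage overlapped-by snapshot ✓
(triage, soundcheck): triage overlapped-by soundcheck ✓
(triage, standup): triage overlapped-by standup ✓
Count: 24.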